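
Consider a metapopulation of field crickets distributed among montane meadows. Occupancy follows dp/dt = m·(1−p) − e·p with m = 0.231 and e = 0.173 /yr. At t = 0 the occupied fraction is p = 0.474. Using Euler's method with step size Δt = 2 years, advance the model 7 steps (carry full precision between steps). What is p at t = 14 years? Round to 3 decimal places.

Update rule: p ← p + [m·(1−p) − e·p]·Δt with Δt = 2.
t = 2: p = 0.47400 + (+0.07901) = 0.55301
t = 4: p = 0.55301 + (+0.01517) = 0.56818
t = 6: p = 0.56818 + (+0.00291) = 0.57109
t = 8: p = 0.57109 + (+0.00056) = 0.57165
t = 10: p = 0.57165 + (+0.00011) = 0.57176
t = 12: p = 0.57176 + (+0.00002) = 0.57178
t = 14: p = 0.57178 + (+0.00000) = 0.57178

0.572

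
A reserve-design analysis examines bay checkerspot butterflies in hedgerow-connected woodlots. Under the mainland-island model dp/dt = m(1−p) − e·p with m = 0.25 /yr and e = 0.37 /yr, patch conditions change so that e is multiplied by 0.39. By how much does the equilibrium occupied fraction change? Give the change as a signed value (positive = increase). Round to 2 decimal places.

Before: p* = 0.25/(0.25+0.37) = 0.4032.
After: m = 0.25, e = 0.1443; p* = 0.25/0.3943 = 0.6340.
Δp* = 0.6340 − 0.4032 = +0.2308.

0.23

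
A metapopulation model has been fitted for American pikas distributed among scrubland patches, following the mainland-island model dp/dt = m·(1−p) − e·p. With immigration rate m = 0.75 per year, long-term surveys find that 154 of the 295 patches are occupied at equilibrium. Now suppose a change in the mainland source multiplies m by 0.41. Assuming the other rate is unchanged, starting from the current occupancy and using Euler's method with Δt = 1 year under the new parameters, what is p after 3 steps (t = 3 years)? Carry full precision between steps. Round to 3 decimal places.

Observed p* = 154/295 = 0.52203.
Balance m(1−p*) = e·p* gives e = m(1−p*)/p* = 0.75×0.47797/0.52203 = 0.68669.
Starting from p₀ = 0.52203; update p ← p + (dp/dt)·Δt with the new parameters.
t = 1: p = 0.52203 + (-0.21150) = 0.31053
t = 2: p = 0.31053 + (-0.00123) = 0.30930
t = 3: p = 0.30930 + (-0.00001) = 0.30930

0.309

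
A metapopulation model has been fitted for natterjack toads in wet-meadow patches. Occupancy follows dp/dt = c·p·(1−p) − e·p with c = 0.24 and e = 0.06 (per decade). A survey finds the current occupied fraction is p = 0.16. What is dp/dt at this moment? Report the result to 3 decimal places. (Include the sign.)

0.023

Colonization term: c·p·(1−p) = 0.24×0.16×0.8400 = 0.03226.
Extinction term: e·p = 0.00960.
dp/dt = 0.03226 − 0.00960 = 0.02266.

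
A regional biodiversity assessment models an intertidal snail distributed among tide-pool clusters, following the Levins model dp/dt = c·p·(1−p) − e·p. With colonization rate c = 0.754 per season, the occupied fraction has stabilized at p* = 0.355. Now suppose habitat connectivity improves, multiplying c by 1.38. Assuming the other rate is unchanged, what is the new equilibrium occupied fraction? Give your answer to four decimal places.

0.5326

Balance c(1−p*) = e gives e = 0.754×(1 − 0.35500) = 0.48633.
New p* = 1 − e/c = 1 − 0.48633/1.04052 = 0.53261.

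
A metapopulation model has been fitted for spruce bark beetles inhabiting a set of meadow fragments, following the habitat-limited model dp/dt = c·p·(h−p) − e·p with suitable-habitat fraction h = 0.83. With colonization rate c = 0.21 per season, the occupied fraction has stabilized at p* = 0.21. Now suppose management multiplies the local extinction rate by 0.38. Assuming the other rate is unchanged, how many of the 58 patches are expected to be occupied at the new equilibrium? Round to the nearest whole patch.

Balance c(h−p*) = e gives e = 0.21×(0.83 − 0.21000) = 0.13020.
New p* = 0.83 − e/c = 0.83 − 0.04948/0.21000 = 0.59438.
Expected occupied = 58 × 0.59438 = 34.47 ≈ 34.

34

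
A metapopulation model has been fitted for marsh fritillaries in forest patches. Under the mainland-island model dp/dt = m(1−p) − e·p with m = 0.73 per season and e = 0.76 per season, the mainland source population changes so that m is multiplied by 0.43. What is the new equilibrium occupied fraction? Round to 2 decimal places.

Before: p* = 0.73/(0.73+0.76) = 0.4899.
After: m = 0.3139, e = 0.76; p* = 0.3139/1.0739 = 0.2923.

0.29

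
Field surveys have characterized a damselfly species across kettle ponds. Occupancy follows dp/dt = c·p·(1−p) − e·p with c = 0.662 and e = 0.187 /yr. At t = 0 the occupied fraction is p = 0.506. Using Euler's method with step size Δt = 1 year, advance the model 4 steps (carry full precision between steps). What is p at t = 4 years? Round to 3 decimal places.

0.689

Update rule: p ← p + [c·p·(1−p) − e·p]·Δt with Δt = 1.
  1  |  dp/dt·Δt = +0.070854  |  p_1 = 0.576854
  2  |  dp/dt·Δt = +0.053718  |  p_2 = 0.630572
  3  |  dp/dt·Δt = +0.036296  |  p_3 = 0.666869
  4  |  dp/dt·Δt = +0.022362  |  p_4 = 0.689231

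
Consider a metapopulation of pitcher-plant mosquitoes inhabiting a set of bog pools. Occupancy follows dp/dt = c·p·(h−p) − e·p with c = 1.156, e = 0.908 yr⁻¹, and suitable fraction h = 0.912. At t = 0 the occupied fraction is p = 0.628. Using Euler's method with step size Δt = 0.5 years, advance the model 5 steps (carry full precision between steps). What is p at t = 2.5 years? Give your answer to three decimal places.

0.255

Update rule: p ← p + [c·p·(h−p) − e·p]·Δt with Δt = 0.5.
step 1: Δp = -0.18202, p = 0.44598
step 2: Δp = -0.08234, p = 0.36363
step 3: Δp = -0.04983, p = 0.31380
step 4: Δp = -0.03397, p = 0.27983
step 5: Δp = -0.02480, p = 0.25504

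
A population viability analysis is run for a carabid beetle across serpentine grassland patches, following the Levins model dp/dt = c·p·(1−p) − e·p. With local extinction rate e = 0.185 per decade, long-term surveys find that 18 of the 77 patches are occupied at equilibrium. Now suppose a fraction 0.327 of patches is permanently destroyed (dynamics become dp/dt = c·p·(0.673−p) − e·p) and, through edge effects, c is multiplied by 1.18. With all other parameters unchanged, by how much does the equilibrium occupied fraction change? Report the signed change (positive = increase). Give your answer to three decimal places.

Observed p* = 18/77 = 0.23377.
Balance c(1−p*) = e gives c = e/(1 − 0.23377) = 0.185/0.76623 = 0.24144.
New p* = 0.673 − e/c = 0.673 − 0.18500/0.28490 = 0.02365.
Δp* = 0.02365 − 0.23377 = -0.21012.

-0.210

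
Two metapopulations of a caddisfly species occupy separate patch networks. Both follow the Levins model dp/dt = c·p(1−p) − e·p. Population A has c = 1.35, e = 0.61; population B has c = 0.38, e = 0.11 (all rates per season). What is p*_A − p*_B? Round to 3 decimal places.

-0.162

A: p*_A = 1 − 0.61/1.35 = 0.5481.
B: p*_B = 1 − 0.11/0.38 = 0.7105.
p*_A − p*_B = 0.5481 − 0.7105 = -0.1624.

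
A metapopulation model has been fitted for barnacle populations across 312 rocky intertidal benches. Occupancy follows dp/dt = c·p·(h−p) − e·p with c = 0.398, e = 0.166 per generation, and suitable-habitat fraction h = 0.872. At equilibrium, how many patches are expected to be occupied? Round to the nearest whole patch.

142

p* = h − e/c = 0.872 − 0.4171 = 0.4549.
Expected occupied patches = N × p* = 312 × 0.4549 = 141.93 ≈ 142.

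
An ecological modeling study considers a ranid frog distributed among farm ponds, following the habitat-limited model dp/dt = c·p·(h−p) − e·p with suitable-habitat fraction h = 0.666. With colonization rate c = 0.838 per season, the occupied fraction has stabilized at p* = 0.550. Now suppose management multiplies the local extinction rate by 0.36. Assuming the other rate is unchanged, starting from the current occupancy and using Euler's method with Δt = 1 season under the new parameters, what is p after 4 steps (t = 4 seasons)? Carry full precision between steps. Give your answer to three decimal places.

0.619

Balance c(h−p*) = e gives e = 0.838×(0.666 − 0.55000) = 0.09721.
Starting from p₀ = 0.55000; update p ← p + (dp/dt)·Δt with the new parameters.
p: 0.55000 → 0.58422  (Δp = +0.03422)
p: 0.58422 → 0.60381  (Δp = +0.01959)
p: 0.60381 → 0.61415  (Δp = +0.01034)
p: 0.61415 → 0.61934  (Δp = +0.00519)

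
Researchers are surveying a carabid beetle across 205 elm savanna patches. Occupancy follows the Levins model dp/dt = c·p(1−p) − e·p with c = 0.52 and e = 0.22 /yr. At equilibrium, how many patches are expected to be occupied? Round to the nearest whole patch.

p* = 1 − e/c = 1 − 0.22/0.52 = 0.5769.
Expected occupied patches = N × p* = 205 × 0.5769 = 118.27 ≈ 118.

118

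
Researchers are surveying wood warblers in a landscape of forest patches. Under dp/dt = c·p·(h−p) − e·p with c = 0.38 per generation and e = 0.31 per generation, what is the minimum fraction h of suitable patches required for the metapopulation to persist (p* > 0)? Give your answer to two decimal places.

p* = h − e/c is positive only when h > e/c.
h_min = e/c = 0.31/0.38 = 0.8158.

0.82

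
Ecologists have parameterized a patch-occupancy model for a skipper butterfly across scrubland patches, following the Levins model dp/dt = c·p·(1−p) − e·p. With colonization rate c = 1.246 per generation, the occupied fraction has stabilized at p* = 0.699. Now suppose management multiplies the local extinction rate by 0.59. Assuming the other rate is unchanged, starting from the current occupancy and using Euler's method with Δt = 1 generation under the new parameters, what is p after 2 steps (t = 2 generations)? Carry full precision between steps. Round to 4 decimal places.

Balance c(1−p*) = e gives e = 1.246×(1 − 0.69900) = 0.37505.
Starting from p₀ = 0.69900; update p ← p + (dp/dt)·Δt with the new parameters.
  1  |  dp/dt·Δt = +0.107484  |  p_1 = 0.806484
  2  |  dp/dt·Δt = +0.016003  |  p_2 = 0.822488

0.8225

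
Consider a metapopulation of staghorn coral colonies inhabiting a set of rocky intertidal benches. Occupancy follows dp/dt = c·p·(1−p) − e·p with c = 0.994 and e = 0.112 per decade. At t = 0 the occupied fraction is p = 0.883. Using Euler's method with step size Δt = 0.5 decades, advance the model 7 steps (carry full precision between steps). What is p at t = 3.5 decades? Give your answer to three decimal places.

Update rule: p ← p + [c·p·(1−p) − e·p]·Δt with Δt = 0.5.
step 1: Δp = +0.00190, p = 0.88490
step 2: Δp = +0.00107, p = 0.88596
step 3: Δp = +0.00060, p = 0.88656
step 4: Δp = +0.00034, p = 0.88690
step 5: Δp = +0.00019, p = 0.88709
step 6: Δp = +0.00010, p = 0.88719
step 7: Δp = +0.00006, p = 0.88725

0.887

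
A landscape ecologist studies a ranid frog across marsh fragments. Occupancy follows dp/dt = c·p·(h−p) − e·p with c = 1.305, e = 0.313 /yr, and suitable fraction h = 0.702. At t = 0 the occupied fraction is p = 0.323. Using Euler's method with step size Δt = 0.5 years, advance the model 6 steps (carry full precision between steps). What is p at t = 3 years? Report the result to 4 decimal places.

0.4374

Update rule: p ← p + [c·p·(h−p) − e·p]·Δt with Δt = 0.5.
step 1: Δp = +0.02933, p = 0.35233
step 2: Δp = +0.02525, p = 0.37758
step 3: Δp = +0.02084, p = 0.39841
step 4: Δp = +0.01657, p = 0.41498
step 5: Δp = +0.01277, p = 0.42776
step 6: Δp = +0.00960, p = 0.43736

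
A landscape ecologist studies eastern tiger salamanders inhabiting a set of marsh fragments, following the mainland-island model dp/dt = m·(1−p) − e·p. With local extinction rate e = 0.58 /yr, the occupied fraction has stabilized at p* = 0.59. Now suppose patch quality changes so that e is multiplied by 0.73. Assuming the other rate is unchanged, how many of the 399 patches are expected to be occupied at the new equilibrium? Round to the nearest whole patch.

265

Balance m(1−p*) = e·p* gives m = e·p*/(1−p*) = 0.58×0.59000/0.41000 = 0.83463.
New p* = m/(m+e) = 0.83463/(0.83463+0.42340) = 0.66344.
Expected occupied = 399 × 0.66344 = 264.71 ≈ 265.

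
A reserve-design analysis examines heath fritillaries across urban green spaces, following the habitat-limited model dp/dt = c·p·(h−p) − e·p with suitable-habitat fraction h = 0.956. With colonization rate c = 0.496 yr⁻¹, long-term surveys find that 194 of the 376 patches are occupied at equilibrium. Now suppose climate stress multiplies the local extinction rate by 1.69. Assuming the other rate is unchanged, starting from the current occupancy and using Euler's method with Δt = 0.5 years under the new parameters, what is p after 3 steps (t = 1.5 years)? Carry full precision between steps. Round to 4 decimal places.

Observed p* = 194/376 = 0.51596.
Balance c(h−p*) = e gives e = 0.496×(0.956 − 0.51596) = 0.21826.
Starting from p₀ = 0.51596; update p ← p + (dp/dt)·Δt with the new parameters.
  1  |  dp/dt·Δt = -0.038852  |  p_1 = 0.477106
  2  |  dp/dt·Δt = -0.031329  |  p_2 = 0.445777
  3  |  dp/dt·Δt = -0.025808  |  p_3 = 0.419968

0.4200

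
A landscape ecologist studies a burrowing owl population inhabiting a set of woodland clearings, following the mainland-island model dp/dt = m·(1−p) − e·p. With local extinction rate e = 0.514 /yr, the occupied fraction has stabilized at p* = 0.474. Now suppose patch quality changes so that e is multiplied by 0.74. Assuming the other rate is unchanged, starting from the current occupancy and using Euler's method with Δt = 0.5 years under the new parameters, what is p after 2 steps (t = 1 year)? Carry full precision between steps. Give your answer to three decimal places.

0.524

Balance m(1−p*) = e·p* gives m = e·p*/(1−p*) = 0.514×0.47400/0.52600 = 0.46319.
Starting from p₀ = 0.47400; update p ← p + (dp/dt)·Δt with the new parameters.
p: 0.47400 → 0.50567  (Δp = +0.03167)
p: 0.50567 → 0.52399  (Δp = +0.01831)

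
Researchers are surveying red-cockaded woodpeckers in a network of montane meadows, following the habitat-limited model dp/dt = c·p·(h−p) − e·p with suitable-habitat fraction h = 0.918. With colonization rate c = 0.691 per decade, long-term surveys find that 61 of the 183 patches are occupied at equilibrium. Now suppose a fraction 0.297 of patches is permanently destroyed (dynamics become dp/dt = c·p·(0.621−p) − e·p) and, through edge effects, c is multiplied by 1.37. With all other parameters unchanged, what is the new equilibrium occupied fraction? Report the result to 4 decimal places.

Observed p* = 61/183 = 0.33333.
Balance c(h−p*) = e gives e = 0.691×(0.918 − 0.33333) = 0.40401.
New p* = 0.621 − e/c = 0.621 − 0.40401/0.94667 = 0.19423.

0.1942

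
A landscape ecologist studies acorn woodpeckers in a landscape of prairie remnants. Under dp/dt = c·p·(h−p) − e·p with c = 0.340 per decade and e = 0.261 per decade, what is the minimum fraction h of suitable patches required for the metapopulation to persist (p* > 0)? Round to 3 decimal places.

0.768

p* = h − e/c is positive only when h > e/c.
h_min = e/c = 0.261/0.340 = 0.7676.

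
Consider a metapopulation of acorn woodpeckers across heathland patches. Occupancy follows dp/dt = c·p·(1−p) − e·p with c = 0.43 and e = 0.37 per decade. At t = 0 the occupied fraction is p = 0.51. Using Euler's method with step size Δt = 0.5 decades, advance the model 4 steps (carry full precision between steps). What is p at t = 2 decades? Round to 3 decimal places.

0.385

Update rule: p ← p + [c·p·(1−p) − e·p]·Δt with Δt = 0.5.
t = 0.5: p = 0.51000 + (-0.04062) = 0.46938
t = 1: p = 0.46938 + (-0.03329) = 0.43609
t = 1.5: p = 0.43609 + (-0.02781) = 0.40829
t = 2: p = 0.40829 + (-0.02359) = 0.38470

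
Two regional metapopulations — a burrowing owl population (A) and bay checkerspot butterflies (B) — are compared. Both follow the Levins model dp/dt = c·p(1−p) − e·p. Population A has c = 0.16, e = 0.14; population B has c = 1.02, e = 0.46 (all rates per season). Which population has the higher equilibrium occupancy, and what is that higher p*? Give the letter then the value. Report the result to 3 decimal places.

B, 0.549

A: p*_A = 1 − 0.14/0.16 = 0.1250.
B: p*_B = 1 − 0.46/1.02 = 0.5490.
B is higher at 0.5490.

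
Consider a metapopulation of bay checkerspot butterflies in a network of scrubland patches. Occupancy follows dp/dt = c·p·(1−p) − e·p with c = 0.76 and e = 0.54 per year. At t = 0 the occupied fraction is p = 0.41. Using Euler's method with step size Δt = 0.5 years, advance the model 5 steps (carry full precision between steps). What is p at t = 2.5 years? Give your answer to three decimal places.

Update rule: p ← p + [c·p·(1−p) − e·p]·Δt with Δt = 0.5.
  1  |  dp/dt·Δt = -0.018778  |  p_1 = 0.391222
  2  |  dp/dt·Δt = -0.015126  |  p_2 = 0.376096
  3  |  dp/dt·Δt = -0.012380  |  p_3 = 0.363716
  4  |  dp/dt·Δt = -0.010261  |  p_4 = 0.353455
  5  |  dp/dt·Δt = -0.008593  |  p_5 = 0.344861

0.345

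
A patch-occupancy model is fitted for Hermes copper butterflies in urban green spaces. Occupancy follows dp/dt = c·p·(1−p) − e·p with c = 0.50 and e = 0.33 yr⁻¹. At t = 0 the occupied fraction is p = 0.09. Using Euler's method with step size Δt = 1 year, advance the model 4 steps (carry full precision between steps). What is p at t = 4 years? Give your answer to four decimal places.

Update rule: p ← p + [c·p·(1−p) − e·p]·Δt with Δt = 1.
  1  |  dp/dt·Δt = +0.011250  |  p_1 = 0.101250
  2  |  dp/dt·Δt = +0.012087  |  p_2 = 0.113337
  3  |  dp/dt·Δt = +0.012845  |  p_3 = 0.126181
  4  |  dp/dt·Δt = +0.013490  |  p_4 = 0.139671

0.1397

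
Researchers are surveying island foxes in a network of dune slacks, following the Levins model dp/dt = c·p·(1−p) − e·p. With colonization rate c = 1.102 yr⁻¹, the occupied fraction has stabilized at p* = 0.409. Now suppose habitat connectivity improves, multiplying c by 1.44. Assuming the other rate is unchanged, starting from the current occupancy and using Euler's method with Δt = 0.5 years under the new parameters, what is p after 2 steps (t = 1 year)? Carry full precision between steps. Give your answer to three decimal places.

Balance c(1−p*) = e gives e = 1.102×(1 − 0.40900) = 0.65128.
Starting from p₀ = 0.40900; update p ← p + (dp/dt)·Δt with the new parameters.
  1  |  dp/dt·Δt = +0.058602  |  p_1 = 0.467602
  2  |  dp/dt·Δt = +0.045257  |  p_2 = 0.512859

0.513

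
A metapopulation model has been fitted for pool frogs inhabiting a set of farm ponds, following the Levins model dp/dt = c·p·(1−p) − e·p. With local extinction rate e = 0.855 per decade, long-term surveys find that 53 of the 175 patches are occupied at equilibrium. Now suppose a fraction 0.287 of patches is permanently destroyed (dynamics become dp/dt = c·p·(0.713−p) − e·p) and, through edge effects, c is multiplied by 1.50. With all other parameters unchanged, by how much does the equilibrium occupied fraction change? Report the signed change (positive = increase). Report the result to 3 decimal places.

Observed p* = 53/175 = 0.30286.
Balance c(1−p*) = e gives c = e/(1 − 0.30286) = 0.855/0.69714 = 1.22644.
New p* = 0.713 − e/c = 0.713 − 0.85500/1.83966 = 0.24824.
Δp* = 0.24824 − 0.30286 = -0.05462.

-0.055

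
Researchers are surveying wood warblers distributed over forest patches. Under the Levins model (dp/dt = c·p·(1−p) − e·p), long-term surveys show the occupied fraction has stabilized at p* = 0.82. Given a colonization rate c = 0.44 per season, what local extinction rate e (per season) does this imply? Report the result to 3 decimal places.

At equilibrium c(1−p*) = e.
e = 0.44 × (1 − 0.82) = 0.44 × 0.1800 = 0.0792.

0.079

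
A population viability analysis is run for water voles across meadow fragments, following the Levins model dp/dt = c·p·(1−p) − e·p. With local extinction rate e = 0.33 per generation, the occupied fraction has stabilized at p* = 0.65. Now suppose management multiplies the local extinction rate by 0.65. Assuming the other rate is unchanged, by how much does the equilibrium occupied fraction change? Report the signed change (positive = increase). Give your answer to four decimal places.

0.1225

Balance c(1−p*) = e gives c = e/(1 − 0.65000) = 0.33/0.35000 = 0.94286.
New p* = 1 − e/c = 1 − 0.21450/0.94286 = 0.77250.
Δp* = 0.77250 − 0.65000 = +0.12250.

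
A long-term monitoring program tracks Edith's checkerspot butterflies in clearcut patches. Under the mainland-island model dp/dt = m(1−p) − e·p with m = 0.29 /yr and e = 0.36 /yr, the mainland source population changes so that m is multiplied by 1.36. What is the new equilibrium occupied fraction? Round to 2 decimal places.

0.52

Before: p* = 0.29/(0.29+0.36) = 0.4462.
After: m = 0.3944, e = 0.36; p* = 0.3944/0.7544 = 0.5228.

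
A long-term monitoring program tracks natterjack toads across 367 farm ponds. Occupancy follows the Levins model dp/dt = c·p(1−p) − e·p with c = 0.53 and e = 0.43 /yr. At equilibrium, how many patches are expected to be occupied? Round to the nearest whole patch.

p* = 1 − e/c = 1 − 0.43/0.53 = 0.1887.
Expected occupied patches = N × p* = 367 × 0.1887 = 69.25 ≈ 69.

69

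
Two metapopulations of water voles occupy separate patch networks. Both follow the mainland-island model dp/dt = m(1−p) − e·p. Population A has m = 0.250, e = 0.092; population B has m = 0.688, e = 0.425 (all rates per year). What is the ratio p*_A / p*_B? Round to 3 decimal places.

1.183

A: p*_A = m/(m+e) = 0.250/0.3420 = 0.7310.
B: p*_B = 0.688/1.1130 = 0.6181.
p*_A / p*_B = 0.7310/0.6181 = 1.1826.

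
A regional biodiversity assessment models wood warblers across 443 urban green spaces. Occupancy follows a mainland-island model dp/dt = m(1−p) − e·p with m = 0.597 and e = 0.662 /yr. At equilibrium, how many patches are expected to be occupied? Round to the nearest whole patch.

210

p* = m/(m+e) = 0.597/1.2590 = 0.4742.
Expected occupied patches = N × p* = 443 × 0.4742 = 210.06 ≈ 210.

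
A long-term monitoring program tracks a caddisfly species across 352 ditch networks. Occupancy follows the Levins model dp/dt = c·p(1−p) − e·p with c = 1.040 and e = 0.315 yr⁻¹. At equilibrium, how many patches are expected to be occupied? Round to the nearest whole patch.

p* = 1 − e/c = 1 − 0.315/1.040 = 0.6971.
Expected occupied patches = N × p* = 352 × 0.6971 = 245.38 ≈ 245.

245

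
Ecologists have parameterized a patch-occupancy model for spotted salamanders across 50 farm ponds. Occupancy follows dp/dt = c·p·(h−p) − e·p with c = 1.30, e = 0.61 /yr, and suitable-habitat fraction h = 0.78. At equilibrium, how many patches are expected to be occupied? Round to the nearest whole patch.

p* = h − e/c = 0.78 − 0.4692 = 0.3108.
Expected occupied patches = N × p* = 50 × 0.3108 = 15.54 ≈ 16.

16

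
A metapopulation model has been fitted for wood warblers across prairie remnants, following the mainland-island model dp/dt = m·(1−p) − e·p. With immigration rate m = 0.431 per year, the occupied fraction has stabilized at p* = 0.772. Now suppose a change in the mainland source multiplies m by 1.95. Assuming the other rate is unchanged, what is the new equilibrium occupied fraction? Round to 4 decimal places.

Balance m(1−p*) = e·p* gives e = m(1−p*)/p* = 0.431×0.22800/0.77200 = 0.12729.
New p* = m/(m+e) = 0.84045/(0.84045+0.12729) = 0.86847.

0.8685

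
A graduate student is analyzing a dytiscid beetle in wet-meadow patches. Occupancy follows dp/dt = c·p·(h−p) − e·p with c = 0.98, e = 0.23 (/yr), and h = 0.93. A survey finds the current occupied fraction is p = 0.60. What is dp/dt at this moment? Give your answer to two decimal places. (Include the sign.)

Colonization term: c·p·(h−p) = 0.98×0.60×0.3300 = 0.19404.
Extinction term: e·p = 0.13800.
dp/dt = 0.19404 − 0.13800 = 0.05604.

0.06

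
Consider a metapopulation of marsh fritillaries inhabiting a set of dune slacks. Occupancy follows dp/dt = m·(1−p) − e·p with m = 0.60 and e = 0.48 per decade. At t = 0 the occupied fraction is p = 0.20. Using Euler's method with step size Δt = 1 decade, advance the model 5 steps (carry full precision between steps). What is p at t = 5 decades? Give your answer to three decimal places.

Update rule: p ← p + [m·(1−p) − e·p]·Δt with Δt = 1.
t = 1: p = 0.20000 + (+0.38400) = 0.58400
t = 2: p = 0.58400 + (-0.03072) = 0.55328
t = 3: p = 0.55328 + (+0.00246) = 0.55574
t = 4: p = 0.55574 + (-0.00020) = 0.55554
t = 5: p = 0.55554 + (+0.00002) = 0.55556

0.556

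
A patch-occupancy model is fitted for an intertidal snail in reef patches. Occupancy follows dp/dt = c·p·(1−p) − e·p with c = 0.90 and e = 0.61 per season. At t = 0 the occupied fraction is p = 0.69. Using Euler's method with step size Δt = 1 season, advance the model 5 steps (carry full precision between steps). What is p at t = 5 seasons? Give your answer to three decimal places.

0.346

Update rule: p ← p + [c·p·(1−p) − e·p]·Δt with Δt = 1.
p: 0.69000 → 0.46161  (Δp = -0.22839)
p: 0.46161 → 0.40370  (Δp = -0.05791)
p: 0.40370 → 0.37410  (Δp = -0.02960)
p: 0.37410 → 0.35663  (Δp = -0.01747)
p: 0.35663 → 0.34559  (Δp = -0.01104)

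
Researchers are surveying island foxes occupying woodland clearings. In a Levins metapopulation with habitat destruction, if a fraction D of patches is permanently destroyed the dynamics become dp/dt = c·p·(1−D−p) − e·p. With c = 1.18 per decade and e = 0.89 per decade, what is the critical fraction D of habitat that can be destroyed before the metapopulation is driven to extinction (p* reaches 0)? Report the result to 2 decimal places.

The nontrivial equilibrium is p* = (1−D) − e/c; extinction occurs when this hits zero.
So D_crit = 1 − e/c = 1 − 0.89/1.18 = 1 − 0.7542 = 0.2458.
Note this equals the original equilibrium occupancy — the Levins extinction-debt result.

0.25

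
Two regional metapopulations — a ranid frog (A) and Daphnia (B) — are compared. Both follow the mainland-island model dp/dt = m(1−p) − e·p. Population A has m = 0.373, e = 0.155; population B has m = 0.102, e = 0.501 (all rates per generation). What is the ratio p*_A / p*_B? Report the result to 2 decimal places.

4.18

A: p*_A = m/(m+e) = 0.373/0.5280 = 0.7064.
B: p*_B = 0.102/0.6030 = 0.1692.
p*_A / p*_B = 0.7064/0.1692 = 4.1763.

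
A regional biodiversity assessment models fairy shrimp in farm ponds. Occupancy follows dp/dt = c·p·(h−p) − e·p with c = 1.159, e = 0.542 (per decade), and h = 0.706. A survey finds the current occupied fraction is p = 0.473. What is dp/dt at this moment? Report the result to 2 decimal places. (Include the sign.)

Colonization term: c·p·(h−p) = 1.159×0.473×0.2330 = 0.12773.
Extinction term: e·p = 0.25637.
dp/dt = 0.12773 − 0.25637 = -0.12863.

-0.13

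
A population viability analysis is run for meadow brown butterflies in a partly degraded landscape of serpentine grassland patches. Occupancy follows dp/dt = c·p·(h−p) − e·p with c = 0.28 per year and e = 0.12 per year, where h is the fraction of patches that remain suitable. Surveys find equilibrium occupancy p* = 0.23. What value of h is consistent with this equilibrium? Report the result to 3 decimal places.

0.659

At equilibrium c(h−p*) = e, so h = p* + e/c.
h = 0.23 + 0.12/0.28 = 0.23 + 0.4286 = 0.6586.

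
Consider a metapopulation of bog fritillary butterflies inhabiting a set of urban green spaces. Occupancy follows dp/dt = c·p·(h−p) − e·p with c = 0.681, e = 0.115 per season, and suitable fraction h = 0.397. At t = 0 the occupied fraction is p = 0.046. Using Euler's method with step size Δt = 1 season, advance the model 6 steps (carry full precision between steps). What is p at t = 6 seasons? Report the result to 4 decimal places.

Update rule: p ← p + [c·p·(h−p) − e·p]·Δt with Δt = 1.
p: 0.04600 → 0.05171  (Δp = +0.00571)
p: 0.05171 → 0.05792  (Δp = +0.00621)
p: 0.05792 → 0.06463  (Δp = +0.00671)
p: 0.06463 → 0.07183  (Δp = +0.00720)
p: 0.07183 → 0.07947  (Δp = +0.00765)
p: 0.07947 → 0.08752  (Δp = +0.00805)

0.0875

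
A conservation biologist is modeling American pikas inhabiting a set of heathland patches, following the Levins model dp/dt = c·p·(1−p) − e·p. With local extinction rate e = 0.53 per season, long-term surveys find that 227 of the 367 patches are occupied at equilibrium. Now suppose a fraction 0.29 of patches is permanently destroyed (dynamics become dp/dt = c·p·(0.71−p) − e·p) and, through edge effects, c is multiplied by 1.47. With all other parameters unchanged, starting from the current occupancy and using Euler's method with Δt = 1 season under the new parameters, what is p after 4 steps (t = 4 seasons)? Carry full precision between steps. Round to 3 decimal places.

Observed p* = 227/367 = 0.61853.
Balance c(1−p*) = e gives c = e/(1 − 0.61853) = 0.53/0.38147 = 1.38936.
Starting from p₀ = 0.61853; update p ← p + (dp/dt)·Δt with the new parameters.
t = 1: p = 0.61853 + (-0.21227) = 0.40626
t = 2: p = 0.40626 + (+0.03670) = 0.44296
t = 3: p = 0.44296 + (+0.00681) = 0.44978
t = 4: p = 0.44978 + (+0.00066) = 0.45044

0.450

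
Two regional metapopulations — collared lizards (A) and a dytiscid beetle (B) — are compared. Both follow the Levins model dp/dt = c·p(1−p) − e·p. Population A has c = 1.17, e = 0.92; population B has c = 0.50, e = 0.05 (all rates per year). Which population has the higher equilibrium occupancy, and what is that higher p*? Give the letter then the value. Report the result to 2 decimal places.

A: p*_A = 1 − 0.92/1.17 = 0.2137.
B: p*_B = 1 − 0.05/0.50 = 0.9000.
B is higher at 0.9000.

B, 0.90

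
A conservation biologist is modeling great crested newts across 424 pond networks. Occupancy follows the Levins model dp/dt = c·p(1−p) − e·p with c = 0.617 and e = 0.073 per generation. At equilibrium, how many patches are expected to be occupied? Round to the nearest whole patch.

374

p* = 1 − e/c = 1 − 0.073/0.617 = 0.8817.
Expected occupied patches = N × p* = 424 × 0.8817 = 373.83 ≈ 374.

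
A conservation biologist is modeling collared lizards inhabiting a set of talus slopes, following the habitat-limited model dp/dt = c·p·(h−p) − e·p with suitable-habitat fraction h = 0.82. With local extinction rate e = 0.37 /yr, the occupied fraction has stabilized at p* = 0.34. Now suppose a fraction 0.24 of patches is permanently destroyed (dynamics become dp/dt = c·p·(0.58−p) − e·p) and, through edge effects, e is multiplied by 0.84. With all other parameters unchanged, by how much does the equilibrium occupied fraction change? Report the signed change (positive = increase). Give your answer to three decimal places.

-0.163

Balance c(h−p*) = e gives c = e/(0.82 − 0.34000) = 0.37/0.48000 = 0.77083.
New p* = 0.58 − e/c = 0.58 − 0.31080/0.77083 = 0.17680.
Δp* = 0.17680 − 0.34000 = -0.16320.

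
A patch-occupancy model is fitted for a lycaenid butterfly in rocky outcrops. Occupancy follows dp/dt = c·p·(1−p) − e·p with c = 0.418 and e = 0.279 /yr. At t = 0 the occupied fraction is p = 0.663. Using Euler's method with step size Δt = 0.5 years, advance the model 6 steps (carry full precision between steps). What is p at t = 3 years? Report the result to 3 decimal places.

Update rule: p ← p + [c·p·(1−p) − e·p]·Δt with Δt = 0.5.
step 1: Δp = -0.04579, p = 0.61721
step 2: Δp = -0.03672, p = 0.58049
step 3: Δp = -0.03008, p = 0.55040
step 4: Δp = -0.02506, p = 0.52534
step 5: Δp = -0.02117, p = 0.50417
step 6: Δp = -0.01809, p = 0.48609

0.486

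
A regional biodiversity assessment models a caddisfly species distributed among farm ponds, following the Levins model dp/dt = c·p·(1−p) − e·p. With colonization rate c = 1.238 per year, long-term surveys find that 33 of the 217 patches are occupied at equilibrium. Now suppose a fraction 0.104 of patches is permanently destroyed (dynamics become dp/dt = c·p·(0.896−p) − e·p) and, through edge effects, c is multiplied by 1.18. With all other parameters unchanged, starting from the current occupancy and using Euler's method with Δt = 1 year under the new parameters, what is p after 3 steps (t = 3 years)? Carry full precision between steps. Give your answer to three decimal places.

Observed p* = 33/217 = 0.15207.
Balance c(1−p*) = e gives e = 1.238×(1 − 0.15207) = 1.04973.
Starting from p₀ = 0.15207; update p ← p + (dp/dt)·Δt with the new parameters.
p: 0.15207 → 0.15770  (Δp = +0.00563)
p: 0.15770 → 0.16225  (Δp = +0.00454)
p: 0.16225 → 0.16584  (Δp = +0.00360)

0.166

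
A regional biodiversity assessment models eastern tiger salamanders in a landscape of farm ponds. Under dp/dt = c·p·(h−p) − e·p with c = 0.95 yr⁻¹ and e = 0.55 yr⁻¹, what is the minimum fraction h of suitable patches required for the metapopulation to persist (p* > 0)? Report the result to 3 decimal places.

0.579

p* = h − e/c is positive only when h > e/c.
h_min = e/c = 0.55/0.95 = 0.5789.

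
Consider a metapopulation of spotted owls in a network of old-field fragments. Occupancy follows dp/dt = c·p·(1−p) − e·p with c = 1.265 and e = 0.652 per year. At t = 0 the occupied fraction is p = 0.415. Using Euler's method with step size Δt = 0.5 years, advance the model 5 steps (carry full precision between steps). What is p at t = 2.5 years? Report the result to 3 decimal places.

Update rule: p ← p + [c·p·(1−p) − e·p]·Δt with Δt = 0.5.
step 1: Δp = +0.01827, p = 0.43327
step 2: Δp = +0.01406, p = 0.44733
step 3: Δp = +0.01054, p = 0.45787
step 4: Δp = +0.00774, p = 0.46561
step 5: Δp = +0.00559, p = 0.47120

0.471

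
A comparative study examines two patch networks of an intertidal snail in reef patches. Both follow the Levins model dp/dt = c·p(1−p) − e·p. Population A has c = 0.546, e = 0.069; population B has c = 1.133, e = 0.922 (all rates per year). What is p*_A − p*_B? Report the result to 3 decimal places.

0.687

A: p*_A = 1 − 0.069/0.546 = 0.8736.
B: p*_B = 1 − 0.922/1.133 = 0.1862.
p*_A − p*_B = 0.8736 − 0.1862 = 0.6874.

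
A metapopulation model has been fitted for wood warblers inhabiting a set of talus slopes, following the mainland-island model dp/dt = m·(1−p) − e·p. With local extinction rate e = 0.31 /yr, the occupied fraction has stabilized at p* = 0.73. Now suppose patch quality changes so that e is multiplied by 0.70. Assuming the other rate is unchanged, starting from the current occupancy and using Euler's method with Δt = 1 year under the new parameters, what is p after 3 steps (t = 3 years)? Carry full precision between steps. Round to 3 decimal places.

Balance m(1−p*) = e·p* gives m = e·p*/(1−p*) = 0.31×0.73000/0.27000 = 0.83815.
Starting from p₀ = 0.73000; update p ← p + (dp/dt)·Δt with the new parameters.
step 1: Δp = +0.06789, p = 0.79789
step 2: Δp = -0.00374, p = 0.79415
step 3: Δp = +0.00021, p = 0.79435

0.794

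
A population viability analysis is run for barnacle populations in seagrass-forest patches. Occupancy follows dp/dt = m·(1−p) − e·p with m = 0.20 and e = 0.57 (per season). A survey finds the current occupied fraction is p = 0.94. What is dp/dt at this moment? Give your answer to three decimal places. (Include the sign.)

Colonization term: m·(1−p) = 0.20×0.0600 = 0.01200.
Extinction term: e·p = 0.53580.
dp/dt = 0.01200 − 0.53580 = -0.52380.

-0.524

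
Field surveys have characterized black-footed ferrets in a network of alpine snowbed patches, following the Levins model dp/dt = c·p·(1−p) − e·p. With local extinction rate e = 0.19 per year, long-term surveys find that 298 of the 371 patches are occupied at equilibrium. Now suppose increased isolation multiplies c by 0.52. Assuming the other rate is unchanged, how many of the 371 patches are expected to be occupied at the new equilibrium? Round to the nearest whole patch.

Observed p* = 298/371 = 0.80323.
Balance c(1−p*) = e gives c = e/(1 − 0.80323) = 0.19/0.19677 = 0.96559.
New p* = 1 − e/c = 1 − 0.19000/0.50211 = 0.62160.
Expected occupied = 371 × 0.62160 = 230.61 ≈ 231.

231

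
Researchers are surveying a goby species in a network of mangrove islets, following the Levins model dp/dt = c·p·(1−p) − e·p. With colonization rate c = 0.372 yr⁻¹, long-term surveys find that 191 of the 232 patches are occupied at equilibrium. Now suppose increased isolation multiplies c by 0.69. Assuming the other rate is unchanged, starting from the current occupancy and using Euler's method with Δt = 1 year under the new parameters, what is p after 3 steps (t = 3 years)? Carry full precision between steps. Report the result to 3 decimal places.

Observed p* = 191/232 = 0.82328.
Balance c(1−p*) = e gives e = 0.372×(1 − 0.82328) = 0.06574.
Starting from p₀ = 0.82328; update p ← p + (dp/dt)·Δt with the new parameters.
t = 1: p = 0.82328 + (-0.01678) = 0.80650
t = 2: p = 0.80650 + (-0.01296) = 0.79353
t = 3: p = 0.79353 + (-0.01011) = 0.78342

0.783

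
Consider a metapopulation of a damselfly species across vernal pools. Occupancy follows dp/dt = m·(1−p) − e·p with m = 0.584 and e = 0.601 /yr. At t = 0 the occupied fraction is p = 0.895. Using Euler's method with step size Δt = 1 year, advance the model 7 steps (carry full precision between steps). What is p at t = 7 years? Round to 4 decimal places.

Update rule: p ← p + [m·(1−p) − e·p]·Δt with Δt = 1.
step 1: Δp = -0.47658, p = 0.41842
step 2: Δp = +0.08817, p = 0.50659
step 3: Δp = -0.01631, p = 0.49028
step 4: Δp = +0.00302, p = 0.49330
step 5: Δp = -0.00056, p = 0.49274
step 6: Δp = +0.00010, p = 0.49284
step 7: Δp = -0.00002, p = 0.49282

0.4928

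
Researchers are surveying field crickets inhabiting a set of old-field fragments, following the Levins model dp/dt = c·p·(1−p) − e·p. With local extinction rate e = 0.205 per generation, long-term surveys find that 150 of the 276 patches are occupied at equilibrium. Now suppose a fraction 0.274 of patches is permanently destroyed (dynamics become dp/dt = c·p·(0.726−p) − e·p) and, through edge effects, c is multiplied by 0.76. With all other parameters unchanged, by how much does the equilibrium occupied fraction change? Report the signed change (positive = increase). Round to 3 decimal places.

-0.418

Observed p* = 150/276 = 0.54348.
Balance c(1−p*) = e gives c = e/(1 − 0.54348) = 0.205/0.45652 = 0.44905.
New p* = 0.726 − e/c = 0.726 − 0.20500/0.34128 = 0.12532.
Δp* = 0.12532 − 0.54348 = -0.41816.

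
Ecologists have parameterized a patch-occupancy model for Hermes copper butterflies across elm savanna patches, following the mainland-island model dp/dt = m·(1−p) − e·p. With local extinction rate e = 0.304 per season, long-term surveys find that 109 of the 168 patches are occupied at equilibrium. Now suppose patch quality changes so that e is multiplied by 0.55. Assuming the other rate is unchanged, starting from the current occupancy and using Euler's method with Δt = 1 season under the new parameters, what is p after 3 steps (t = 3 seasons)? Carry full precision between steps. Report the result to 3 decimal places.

Observed p* = 109/168 = 0.64881.
Balance m(1−p*) = e·p* gives m = e·p*/(1−p*) = 0.304×0.64881/0.35119 = 0.56163.
Starting from p₀ = 0.64881; update p ← p + (dp/dt)·Δt with the new parameters.
p: 0.64881 → 0.73757  (Δp = +0.08876)
p: 0.73757 → 0.76164  (Δp = +0.02407)
p: 0.76164 → 0.76816  (Δp = +0.00653)

0.768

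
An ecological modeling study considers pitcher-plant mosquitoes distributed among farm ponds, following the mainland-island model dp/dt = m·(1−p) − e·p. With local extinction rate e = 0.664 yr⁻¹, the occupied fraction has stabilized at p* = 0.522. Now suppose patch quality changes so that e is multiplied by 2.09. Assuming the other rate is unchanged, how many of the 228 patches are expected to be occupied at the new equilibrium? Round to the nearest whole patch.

78

Balance m(1−p*) = e·p* gives m = e·p*/(1−p*) = 0.664×0.52200/0.47800 = 0.72512.
New p* = m/(m+e) = 0.72512/(0.72512+1.38776) = 0.34319.
Expected occupied = 228 × 0.34319 = 78.25 ≈ 78.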